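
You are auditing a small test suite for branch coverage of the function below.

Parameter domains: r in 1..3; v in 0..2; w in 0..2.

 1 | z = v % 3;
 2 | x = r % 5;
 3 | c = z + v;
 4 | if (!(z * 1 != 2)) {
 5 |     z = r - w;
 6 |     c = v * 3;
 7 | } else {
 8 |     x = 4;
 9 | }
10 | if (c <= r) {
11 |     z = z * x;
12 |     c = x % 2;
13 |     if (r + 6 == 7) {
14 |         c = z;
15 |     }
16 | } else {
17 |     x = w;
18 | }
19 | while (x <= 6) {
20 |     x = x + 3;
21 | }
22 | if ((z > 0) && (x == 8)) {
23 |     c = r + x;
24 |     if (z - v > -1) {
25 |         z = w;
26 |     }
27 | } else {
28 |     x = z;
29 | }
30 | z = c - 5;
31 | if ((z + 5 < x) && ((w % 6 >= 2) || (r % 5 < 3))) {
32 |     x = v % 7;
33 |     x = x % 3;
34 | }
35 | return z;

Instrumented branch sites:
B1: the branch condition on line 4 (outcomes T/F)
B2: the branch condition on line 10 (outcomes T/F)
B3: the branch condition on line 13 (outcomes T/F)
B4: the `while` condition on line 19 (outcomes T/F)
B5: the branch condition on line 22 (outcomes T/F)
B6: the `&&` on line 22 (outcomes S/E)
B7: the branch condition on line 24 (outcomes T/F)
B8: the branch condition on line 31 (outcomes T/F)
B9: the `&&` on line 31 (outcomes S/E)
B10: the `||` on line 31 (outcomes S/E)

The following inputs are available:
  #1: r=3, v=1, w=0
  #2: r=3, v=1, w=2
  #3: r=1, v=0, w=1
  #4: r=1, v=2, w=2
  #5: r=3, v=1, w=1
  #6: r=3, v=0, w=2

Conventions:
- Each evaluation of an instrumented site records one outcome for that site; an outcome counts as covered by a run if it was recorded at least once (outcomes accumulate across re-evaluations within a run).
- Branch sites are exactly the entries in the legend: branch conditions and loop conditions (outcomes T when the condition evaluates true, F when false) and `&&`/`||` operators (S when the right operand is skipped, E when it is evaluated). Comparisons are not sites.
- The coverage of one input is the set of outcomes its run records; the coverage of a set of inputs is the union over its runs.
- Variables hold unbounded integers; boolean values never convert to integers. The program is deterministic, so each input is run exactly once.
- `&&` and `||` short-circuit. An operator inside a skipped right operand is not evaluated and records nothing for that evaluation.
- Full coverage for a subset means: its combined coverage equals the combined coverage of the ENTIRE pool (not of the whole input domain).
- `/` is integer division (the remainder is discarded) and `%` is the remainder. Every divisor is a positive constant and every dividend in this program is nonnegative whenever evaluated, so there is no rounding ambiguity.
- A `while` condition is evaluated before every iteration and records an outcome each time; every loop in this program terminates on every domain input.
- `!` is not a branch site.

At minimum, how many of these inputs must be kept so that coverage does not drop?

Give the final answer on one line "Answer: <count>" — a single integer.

test 1 (r=3, v=1, w=0) hits B1=F, B2=T, B3=F, B4=T, B4=F, B5=F, B6=E, B8=F, B9=E, B10=E
test 2 (r=3, v=1, w=2) hits B1=F, B2=T, B3=F, B4=T, B4=F, B5=F, B6=E, B8=T, B9=E, B10=S
test 3 (r=1, v=0, w=1) hits B1=F, B2=T, B3=T, B4=T, B4=F, B5=F, B6=S, B8=F, B9=S
test 4 (r=1, v=2, w=2) hits B1=T, B2=F, B4=T, B4=F, B5=F, B6=S, B8=F, B9=S
test 5 (r=3, v=1, w=1) hits B1=F, B2=T, B3=F, B4=T, B4=F, B5=F, B6=E, B8=F, B9=E, B10=E
test 6 (r=3, v=0, w=2) hits B1=F, B2=T, B3=F, B4=T, B4=F, B5=F, B6=S, B8=F, B9=S
the full pool covers 17 outcomes: B1=T, B1=F, B2=T, B2=F, B3=T, B3=F, B4=T, B4=F, B5=F, B6=S, B6=E, B8=T, B8=F, B9=S, B9=E, B10=S, B10=E
size 1 is not enough: best union over all size-1 subsets is 10/17
size 2 is not enough: best union over all size-2 subsets is 15/17
size 3 is not enough: best union over all size-3 subsets is 16/17
size 4: inputs {1, 2, 3, 4} cover all 17 outcomes, and no lexicographically smaller subset of this size does

Answer: 4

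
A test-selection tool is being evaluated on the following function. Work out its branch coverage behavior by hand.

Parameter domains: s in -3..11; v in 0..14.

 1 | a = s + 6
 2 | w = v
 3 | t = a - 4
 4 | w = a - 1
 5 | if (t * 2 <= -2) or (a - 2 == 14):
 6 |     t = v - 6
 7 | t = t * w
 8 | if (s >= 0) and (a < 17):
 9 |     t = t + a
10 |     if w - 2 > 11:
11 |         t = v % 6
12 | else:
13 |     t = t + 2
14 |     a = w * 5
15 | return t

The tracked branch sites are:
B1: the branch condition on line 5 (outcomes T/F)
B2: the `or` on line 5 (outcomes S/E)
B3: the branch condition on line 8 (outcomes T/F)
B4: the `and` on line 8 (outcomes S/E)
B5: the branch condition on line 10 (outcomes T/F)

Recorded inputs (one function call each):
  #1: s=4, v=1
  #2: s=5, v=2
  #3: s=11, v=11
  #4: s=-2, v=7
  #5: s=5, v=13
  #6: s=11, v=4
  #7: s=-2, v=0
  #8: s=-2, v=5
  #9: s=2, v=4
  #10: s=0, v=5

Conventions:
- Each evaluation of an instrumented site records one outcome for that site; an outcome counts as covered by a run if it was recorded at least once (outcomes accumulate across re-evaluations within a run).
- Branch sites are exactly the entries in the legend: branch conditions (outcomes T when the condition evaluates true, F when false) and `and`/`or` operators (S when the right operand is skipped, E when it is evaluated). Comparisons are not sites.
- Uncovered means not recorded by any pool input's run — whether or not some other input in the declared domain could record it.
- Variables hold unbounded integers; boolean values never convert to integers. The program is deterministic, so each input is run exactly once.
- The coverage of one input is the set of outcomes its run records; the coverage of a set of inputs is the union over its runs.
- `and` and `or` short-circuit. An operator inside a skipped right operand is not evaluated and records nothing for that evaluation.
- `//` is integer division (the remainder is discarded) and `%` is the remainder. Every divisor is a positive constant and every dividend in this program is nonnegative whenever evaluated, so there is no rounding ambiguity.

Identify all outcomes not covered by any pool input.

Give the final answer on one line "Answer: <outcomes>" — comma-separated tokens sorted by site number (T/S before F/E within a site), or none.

#1 (s=4, v=1) -> B2->E, B1->F, B4->E, B3->T, B5->F; covered: B1=F, B2=E, B3=T, B4=E, B5=F
#2 (s=5, v=2) -> B2->E, B1->F, B4->E, B3->T, B5->F; covered: B1=F, B2=E, B3=T, B4=E, B5=F
#3 (s=11, v=11) -> B2->E, B1->F, B4->E, B3->F; covered: B1=F, B2=E, B3=F, B4=E
#4 (s=-2, v=7) -> B2->E, B1->F, B4->S, B3->F; covered: B1=F, B2=E, B3=F, B4=S
#5 (s=5, v=13) -> B2->E, B1->F, B4->E, B3->T, B5->F; covered: B1=F, B2=E, B3=T, B4=E, B5=F
#6 (s=11, v=4) -> B2->E, B1->F, B4->E, B3->F; covered: B1=F, B2=E, B3=F, B4=E
#7 (s=-2, v=0) -> B2->E, B1->F, B4->S, B3->F; covered: B1=F, B2=E, B3=F, B4=S
#8 (s=-2, v=5) -> B2->E, B1->F, B4->S, B3->F; covered: B1=F, B2=E, B3=F, B4=S
#9 (s=2, v=4) -> B2->E, B1->F, B4->E, B3->T, B5->F; covered: B1=F, B2=E, B3=T, B4=E, B5=F
#10 (s=0, v=5) -> B2->E, B1->F, B4->E, B3->T, B5->F; covered: B1=F, B2=E, B3=T, B4=E, B5=F
union over the pool: B1=F, B2=E, B3=T, B3=F, B4=S, B4=E, B5=F
uncovered (3 of 10): B1=T, B2=S, B5=T

Answer: B1=T, B2=S, B5=T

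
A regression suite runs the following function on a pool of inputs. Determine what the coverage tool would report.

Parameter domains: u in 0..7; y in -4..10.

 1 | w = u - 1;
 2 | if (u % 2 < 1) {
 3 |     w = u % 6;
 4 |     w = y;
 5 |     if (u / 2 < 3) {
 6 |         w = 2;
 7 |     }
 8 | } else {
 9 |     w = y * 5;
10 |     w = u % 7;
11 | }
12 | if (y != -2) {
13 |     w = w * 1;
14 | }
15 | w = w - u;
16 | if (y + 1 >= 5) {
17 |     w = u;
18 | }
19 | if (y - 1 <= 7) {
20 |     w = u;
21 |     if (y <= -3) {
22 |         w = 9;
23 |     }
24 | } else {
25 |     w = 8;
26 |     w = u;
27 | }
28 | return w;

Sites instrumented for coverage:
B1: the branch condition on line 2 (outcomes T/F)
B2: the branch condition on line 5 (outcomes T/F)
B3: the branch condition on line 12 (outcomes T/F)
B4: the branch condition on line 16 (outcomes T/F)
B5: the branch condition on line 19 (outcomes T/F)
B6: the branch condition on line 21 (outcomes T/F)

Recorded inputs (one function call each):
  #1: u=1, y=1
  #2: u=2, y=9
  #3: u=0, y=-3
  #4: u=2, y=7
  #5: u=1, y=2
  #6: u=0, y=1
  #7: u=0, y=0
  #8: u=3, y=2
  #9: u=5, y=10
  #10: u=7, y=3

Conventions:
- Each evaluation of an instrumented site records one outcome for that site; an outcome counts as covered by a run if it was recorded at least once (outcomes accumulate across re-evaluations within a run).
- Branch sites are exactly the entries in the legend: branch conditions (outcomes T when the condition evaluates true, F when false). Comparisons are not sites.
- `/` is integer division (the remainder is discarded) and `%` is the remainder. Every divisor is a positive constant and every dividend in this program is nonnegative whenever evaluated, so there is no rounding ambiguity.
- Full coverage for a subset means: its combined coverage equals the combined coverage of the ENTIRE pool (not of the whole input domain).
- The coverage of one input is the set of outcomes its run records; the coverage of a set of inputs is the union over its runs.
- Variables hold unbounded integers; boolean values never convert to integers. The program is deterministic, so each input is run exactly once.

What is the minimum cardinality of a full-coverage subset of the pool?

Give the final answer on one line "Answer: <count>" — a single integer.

run #1 (u=1, y=1) records B1=F, B3=T, B4=F, B5=T, B6=F
run #2 (u=2, y=9) records B1=T, B2=T, B3=T, B4=T, B5=F
run #3 (u=0, y=-3) records B1=T, B2=T, B3=T, B4=F, B5=T, B6=T
run #4 (u=2, y=7) records B1=T, B2=T, B3=T, B4=T, B5=T, B6=F
run #5 (u=1, y=2) records B1=F, B3=T, B4=F, B5=T, B6=F
run #6 (u=0, y=1) records B1=T, B2=T, B3=T, B4=F, B5=T, B6=F
run #7 (u=0, y=0) records B1=T, B2=T, B3=T, B4=F, B5=T, B6=F
run #8 (u=3, y=2) records B1=F, B3=T, B4=F, B5=T, B6=F
run #9 (u=5, y=10) records B1=F, B3=T, B4=T, B5=F
run #10 (u=7, y=3) records B1=F, B3=T, B4=F, B5=T, B6=F
the full pool covers 10 outcomes: B1=T, B1=F, B2=T, B3=T, B4=T, B4=F, B5=T, B5=F, B6=T, B6=F
checked all size-1 subsets: none covers 10 outcomes (max 6/10)
checked all size-2 subsets: none covers 10 outcomes (max 9/10)
the canonical winner is {1, 2, 3}: size 3, full 10-outcome coverage, earliest index list among size-3 covers

Answer: 3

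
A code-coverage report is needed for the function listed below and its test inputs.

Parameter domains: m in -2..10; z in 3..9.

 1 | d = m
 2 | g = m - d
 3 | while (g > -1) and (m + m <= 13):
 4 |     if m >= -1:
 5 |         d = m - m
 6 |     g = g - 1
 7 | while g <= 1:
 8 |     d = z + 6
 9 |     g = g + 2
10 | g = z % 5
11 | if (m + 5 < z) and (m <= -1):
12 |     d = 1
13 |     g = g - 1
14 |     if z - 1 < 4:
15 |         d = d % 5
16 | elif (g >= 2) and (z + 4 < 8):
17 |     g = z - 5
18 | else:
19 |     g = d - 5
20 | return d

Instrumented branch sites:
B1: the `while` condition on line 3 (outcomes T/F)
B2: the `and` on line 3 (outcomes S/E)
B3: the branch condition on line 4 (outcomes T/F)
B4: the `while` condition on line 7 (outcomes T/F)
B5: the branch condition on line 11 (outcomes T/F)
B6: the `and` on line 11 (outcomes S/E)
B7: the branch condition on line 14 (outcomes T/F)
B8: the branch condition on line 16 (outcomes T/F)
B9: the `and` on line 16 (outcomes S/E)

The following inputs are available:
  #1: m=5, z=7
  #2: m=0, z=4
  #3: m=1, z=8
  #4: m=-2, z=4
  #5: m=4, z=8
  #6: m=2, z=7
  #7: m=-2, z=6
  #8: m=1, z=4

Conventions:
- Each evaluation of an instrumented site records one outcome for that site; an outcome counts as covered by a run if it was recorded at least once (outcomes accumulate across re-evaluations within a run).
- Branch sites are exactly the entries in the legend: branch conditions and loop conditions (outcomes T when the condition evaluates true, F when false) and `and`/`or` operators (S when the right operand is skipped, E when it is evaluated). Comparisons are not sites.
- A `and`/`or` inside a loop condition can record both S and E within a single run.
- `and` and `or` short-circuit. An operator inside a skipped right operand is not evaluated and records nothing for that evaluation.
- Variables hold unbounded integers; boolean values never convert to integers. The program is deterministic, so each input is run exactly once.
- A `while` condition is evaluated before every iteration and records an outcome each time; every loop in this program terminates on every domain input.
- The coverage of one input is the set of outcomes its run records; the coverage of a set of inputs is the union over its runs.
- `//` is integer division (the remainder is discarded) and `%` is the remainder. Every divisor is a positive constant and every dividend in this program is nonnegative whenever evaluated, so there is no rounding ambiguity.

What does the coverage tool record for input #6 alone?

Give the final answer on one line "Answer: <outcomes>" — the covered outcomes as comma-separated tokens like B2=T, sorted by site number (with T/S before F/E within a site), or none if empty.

Event log for input #6 (m=2, z=7):
  B2->E, B1->T, B3->T, B2->S, B1->F, B4->T, B4->T, B4->F, B6->S, B5->F
  B9->E, B8->F
collecting distinct outcomes: B1=T, B1=F, B2=S, B2=E, B3=T, B4=T, B4=F, B5=F, B6=S, B8=F, B9=E

Answer: B1=T, B1=F, B2=S, B2=E, B3=T, B4=T, B4=F, B5=F, B6=S, B8=F, B9=E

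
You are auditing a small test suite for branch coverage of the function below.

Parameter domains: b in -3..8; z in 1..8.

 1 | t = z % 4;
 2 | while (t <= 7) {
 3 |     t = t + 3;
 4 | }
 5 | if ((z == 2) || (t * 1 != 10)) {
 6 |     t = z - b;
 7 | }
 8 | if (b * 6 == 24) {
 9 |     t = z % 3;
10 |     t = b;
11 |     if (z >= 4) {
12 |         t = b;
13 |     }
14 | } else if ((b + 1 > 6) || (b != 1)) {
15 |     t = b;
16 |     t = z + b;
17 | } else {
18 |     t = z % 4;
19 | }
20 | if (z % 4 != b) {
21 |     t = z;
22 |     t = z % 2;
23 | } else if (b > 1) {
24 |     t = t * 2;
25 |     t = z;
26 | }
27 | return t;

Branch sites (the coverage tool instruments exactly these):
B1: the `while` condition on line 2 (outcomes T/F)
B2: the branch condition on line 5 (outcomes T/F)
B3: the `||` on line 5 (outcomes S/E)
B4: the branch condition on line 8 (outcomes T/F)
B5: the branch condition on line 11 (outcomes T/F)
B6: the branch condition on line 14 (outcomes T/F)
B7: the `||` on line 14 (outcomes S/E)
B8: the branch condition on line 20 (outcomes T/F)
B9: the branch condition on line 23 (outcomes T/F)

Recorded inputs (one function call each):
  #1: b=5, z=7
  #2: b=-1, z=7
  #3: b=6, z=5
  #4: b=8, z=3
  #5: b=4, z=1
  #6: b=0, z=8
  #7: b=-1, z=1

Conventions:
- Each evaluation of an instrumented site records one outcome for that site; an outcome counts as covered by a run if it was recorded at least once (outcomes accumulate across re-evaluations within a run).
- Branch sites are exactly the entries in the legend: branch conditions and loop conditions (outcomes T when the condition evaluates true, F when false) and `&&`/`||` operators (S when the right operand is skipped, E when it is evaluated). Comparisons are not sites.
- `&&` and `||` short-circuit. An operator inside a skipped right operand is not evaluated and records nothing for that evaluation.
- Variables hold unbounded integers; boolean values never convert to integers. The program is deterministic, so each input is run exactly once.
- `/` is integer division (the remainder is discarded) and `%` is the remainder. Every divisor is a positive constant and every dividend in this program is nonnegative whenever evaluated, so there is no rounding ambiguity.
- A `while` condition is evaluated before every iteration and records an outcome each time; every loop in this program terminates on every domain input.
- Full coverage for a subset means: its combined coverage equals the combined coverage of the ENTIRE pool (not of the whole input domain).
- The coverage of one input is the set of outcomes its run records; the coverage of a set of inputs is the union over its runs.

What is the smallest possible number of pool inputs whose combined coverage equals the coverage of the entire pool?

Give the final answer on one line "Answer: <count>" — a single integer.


#1 (b=5, z=7) -> B1->T, B1->T, B1->F, B3->E, B2->T, B4->F, B7->E, B6->T, B8->T; covered: B1=T, B1=F, B2=T, B3=E, B4=F, B6=T, B7=E, B8=T
#2 (b=-1, z=7) -> B1->T, B1->T, B1->F, B3->E, B2->T, B4->F, B7->E, B6->T, B8->T; covered: B1=T, B1=F, B2=T, B3=E, B4=F, B6=T, B7=E, B8=T
#3 (b=6, z=5) -> B1->T, B1->T, B1->T, B1->F, B3->E, B2->F, B4->F, B7->S, B6->T, B8->T; covered: B1=T, B1=F, B2=F, B3=E, B4=F, B6=T, B7=S, B8=T
#4 (b=8, z=3) -> B1->T, B1->T, B1->F, B3->E, B2->T, B4->F, B7->S, B6->T, B8->T; covered: B1=T, B1=F, B2=T, B3=E, B4=F, B6=T, B7=S, B8=T
#5 (b=4, z=1) -> B1->T, B1->T, B1->T, B1->F, B3->E, B2->F, B4->T, B5->F, B8->T; covered: B1=T, B1=F, B2=F, B3=E, B4=T, B5=F, B8=T
#6 (b=0, z=8) -> B1->T, B1->T, B1->T, B1->F, B3->E, B2->T, B4->F, B7->E, B6->T, B8->F, B9->F; covered: B1=T, B1=F, B2=T, B3=E, B4=F, B6=T, B7=E, B8=F, B9=F
#7 (b=-1, z=1) -> B1->T, B1->T, B1->T, B1->F, B3->E, B2->F, B4->F, B7->E, B6->T, B8->T; covered: B1=T, B1=F, B2=F, B3=E, B4=F, B6=T, B7=E, B8=T
union over all inputs: B1=T, B1=F, B2=T, B2=F, B3=E, B4=T, B4=F, B5=F, B6=T, B7=S, B7=E, B8=T, B8=F, B9=F (14 outcomes)
checked all size-1 subsets: none covers 14 outcomes (max 9/14)
checked all size-2 subsets: none covers 14 outcomes (max 13/14)
at size 3, {3, 5, 6} reaches all 14 outcomes; every lexicographically earlier size-3 subset fails
Answer: 3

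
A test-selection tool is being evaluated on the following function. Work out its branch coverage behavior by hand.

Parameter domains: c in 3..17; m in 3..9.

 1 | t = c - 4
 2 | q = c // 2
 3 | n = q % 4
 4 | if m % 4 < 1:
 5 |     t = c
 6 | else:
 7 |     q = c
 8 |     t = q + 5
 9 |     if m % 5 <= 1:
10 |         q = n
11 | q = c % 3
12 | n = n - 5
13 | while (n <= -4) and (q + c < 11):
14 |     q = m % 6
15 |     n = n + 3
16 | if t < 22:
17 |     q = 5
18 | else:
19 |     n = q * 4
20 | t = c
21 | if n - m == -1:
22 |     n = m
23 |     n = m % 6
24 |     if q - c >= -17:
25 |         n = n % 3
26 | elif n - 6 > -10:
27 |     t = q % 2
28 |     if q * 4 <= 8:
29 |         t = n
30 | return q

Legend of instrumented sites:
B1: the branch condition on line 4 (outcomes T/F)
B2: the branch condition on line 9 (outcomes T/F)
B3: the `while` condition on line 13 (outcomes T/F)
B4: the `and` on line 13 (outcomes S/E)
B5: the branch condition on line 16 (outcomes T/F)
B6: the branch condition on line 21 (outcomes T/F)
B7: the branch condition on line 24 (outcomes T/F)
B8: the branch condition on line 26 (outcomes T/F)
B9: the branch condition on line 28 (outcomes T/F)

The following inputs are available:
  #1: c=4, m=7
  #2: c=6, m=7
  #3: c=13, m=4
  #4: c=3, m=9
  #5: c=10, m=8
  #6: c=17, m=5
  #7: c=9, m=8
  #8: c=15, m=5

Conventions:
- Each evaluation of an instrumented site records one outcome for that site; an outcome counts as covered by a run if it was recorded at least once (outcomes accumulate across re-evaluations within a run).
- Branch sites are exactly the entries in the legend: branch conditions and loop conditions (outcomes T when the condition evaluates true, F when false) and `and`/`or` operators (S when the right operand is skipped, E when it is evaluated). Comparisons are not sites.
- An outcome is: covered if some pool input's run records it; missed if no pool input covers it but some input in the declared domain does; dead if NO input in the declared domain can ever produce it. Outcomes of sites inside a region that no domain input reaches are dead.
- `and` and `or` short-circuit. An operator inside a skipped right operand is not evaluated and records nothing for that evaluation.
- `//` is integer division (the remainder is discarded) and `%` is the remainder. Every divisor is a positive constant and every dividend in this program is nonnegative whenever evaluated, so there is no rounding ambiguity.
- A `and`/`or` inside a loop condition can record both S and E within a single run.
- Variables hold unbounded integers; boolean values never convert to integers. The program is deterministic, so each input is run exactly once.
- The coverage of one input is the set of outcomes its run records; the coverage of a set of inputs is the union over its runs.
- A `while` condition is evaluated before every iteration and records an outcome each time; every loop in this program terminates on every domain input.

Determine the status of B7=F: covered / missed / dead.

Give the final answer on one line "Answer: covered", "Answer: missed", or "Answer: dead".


no pool input records B7=F
checking all 105 inputs in the declared domain: B7=F is never recorded -> dead
Answer: dead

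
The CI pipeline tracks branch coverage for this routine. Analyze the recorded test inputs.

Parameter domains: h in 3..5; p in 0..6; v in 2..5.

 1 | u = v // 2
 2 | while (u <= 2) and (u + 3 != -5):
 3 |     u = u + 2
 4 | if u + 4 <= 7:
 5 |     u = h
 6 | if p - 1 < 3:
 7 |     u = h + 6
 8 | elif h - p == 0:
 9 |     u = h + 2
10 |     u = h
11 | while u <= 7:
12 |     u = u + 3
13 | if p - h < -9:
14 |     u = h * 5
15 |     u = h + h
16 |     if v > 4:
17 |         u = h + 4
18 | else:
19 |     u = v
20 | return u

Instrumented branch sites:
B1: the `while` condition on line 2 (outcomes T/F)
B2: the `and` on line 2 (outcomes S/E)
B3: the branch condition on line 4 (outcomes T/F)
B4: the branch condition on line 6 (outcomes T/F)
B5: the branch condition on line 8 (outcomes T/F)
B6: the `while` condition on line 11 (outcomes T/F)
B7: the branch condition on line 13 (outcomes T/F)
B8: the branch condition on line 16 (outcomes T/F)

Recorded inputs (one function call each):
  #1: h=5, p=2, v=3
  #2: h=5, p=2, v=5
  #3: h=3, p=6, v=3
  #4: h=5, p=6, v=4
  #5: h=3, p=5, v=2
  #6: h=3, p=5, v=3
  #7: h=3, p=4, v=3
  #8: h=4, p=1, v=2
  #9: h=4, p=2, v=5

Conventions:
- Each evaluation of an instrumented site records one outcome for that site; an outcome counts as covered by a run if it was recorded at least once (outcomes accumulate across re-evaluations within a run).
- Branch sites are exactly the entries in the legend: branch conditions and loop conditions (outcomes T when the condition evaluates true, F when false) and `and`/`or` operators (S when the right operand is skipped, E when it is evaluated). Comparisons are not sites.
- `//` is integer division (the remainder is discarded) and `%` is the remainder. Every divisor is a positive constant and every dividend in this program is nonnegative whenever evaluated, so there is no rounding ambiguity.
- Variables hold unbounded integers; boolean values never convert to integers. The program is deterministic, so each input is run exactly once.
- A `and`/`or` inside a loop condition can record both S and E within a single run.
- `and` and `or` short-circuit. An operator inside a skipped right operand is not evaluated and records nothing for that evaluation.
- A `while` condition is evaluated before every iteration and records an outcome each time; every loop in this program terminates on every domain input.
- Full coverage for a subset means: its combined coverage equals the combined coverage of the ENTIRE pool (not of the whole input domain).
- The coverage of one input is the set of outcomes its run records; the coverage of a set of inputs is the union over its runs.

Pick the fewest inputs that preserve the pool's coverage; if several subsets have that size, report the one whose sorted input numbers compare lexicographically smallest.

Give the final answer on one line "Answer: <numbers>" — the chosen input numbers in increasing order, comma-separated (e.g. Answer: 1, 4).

input #1, h=5, p=2, v=3: events B2->E, B1->T, B2->S, B1->F, B3->T, B4->T, B6->F, B7->F; outcomes B1=T, B1=F, B2=S, B2=E, B3=T, B4=T, B6=F, B7=F
input #2, h=5, p=2, v=5: events B2->E, B1->T, B2->S, B1->F, B3->F, B4->T, B6->F, B7->F; outcomes B1=T, B1=F, B2=S, B2=E, B3=F, B4=T, B6=F, B7=F
input #3, h=3, p=6, v=3: events B2->E, B1->T, B2->S, B1->F, B3->T, B4->F, B5->F, B6->T, B6->T, B6->F, B7->F; outcomes B1=T, B1=F, B2=S, B2=E, B3=T, B4=F, B5=F, B6=T, B6=F, B7=F
input #4, h=5, p=6, v=4: events B2->E, B1->T, B2->S, B1->F, B3->F, B4->F, B5->F, B6->T, B6->T, B6->F, B7->F; outcomes B1=T, B1=F, B2=S, B2=E, B3=F, B4=F, B5=F, B6=T, B6=F, B7=F
input #5, h=3, p=5, v=2: events B2->E, B1->T, B2->S, B1->F, B3->T, B4->F, B5->F, B6->T, B6->T, B6->F, B7->F; outcomes B1=T, B1=F, B2=S, B2=E, B3=T, B4=F, B5=F, B6=T, B6=F, B7=F
input #6, h=3, p=5, v=3: events B2->E, B1->T, B2->S, B1->F, B3->T, B4->F, B5->F, B6->T, B6->T, B6->F, B7->F; outcomes B1=T, B1=F, B2=S, B2=E, B3=T, B4=F, B5=F, B6=T, B6=F, B7=F
input #7, h=3, p=4, v=3: events B2->E, B1->T, B2->S, B1->F, B3->T, B4->F, B5->F, B6->T, B6->T, B6->F, B7->F; outcomes B1=T, B1=F, B2=S, B2=E, B3=T, B4=F, B5=F, B6=T, B6=F, B7=F
input #8, h=4, p=1, v=2: events B2->E, B1->T, B2->S, B1->F, B3->T, B4->T, B6->F, B7->F; outcomes B1=T, B1=F, B2=S, B2=E, B3=T, B4=T, B6=F, B7=F
input #9, h=4, p=2, v=5: events B2->E, B1->T, B2->S, B1->F, B3->F, B4->T, B6->F, B7->F; outcomes B1=T, B1=F, B2=S, B2=E, B3=F, B4=T, B6=F, B7=F
the full pool covers 12 outcomes: B1=T, B1=F, B2=S, B2=E, B3=T, B3=F, B4=T, B4=F, B5=F, B6=T, B6=F, B7=F
every size-1 subset falls short of the 12 outcomes (best: 10/12)
at size 2, {1, 4} reaches all 12 outcomes; every lexicographically earlier size-2 subset fails

Answer: 1, 4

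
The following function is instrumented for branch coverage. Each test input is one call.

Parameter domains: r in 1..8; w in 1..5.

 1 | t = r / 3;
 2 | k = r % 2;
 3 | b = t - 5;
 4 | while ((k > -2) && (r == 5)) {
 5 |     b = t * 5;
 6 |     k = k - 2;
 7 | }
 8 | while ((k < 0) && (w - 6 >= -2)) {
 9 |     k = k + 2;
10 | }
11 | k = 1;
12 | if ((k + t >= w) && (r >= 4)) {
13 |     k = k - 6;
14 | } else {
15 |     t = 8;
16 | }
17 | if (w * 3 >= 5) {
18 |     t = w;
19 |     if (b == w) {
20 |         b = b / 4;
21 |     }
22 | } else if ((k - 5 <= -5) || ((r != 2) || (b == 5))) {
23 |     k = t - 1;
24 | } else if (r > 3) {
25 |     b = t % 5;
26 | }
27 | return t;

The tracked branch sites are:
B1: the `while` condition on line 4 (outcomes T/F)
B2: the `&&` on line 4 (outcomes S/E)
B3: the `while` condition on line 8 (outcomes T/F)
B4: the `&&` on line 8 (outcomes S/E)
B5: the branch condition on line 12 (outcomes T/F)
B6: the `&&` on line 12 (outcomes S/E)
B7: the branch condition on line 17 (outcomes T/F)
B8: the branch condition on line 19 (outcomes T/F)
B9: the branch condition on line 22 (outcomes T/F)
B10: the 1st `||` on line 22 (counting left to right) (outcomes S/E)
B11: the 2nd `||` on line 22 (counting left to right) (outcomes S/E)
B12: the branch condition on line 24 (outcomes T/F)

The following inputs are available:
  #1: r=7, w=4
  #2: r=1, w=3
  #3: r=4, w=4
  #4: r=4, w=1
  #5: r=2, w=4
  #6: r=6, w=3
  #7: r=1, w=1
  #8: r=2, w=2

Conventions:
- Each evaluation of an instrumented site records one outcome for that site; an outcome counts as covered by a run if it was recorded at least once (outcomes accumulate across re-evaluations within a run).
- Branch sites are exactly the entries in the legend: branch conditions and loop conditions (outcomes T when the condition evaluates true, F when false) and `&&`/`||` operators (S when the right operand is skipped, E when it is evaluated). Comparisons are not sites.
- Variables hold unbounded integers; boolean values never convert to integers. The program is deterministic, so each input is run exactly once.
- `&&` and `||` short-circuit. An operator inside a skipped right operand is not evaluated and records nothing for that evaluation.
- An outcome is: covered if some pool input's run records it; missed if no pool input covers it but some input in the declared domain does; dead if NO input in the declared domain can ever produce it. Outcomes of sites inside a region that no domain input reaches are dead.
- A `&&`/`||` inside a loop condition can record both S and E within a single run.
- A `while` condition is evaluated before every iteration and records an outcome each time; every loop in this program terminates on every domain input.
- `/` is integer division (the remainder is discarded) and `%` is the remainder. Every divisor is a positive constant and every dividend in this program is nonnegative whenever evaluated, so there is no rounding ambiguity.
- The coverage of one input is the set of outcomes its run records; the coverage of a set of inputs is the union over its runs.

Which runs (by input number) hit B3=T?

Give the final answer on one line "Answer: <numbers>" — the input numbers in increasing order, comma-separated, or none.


input #1 (r=7, w=4): does not produce B3=T
input #2 (r=1, w=3): does not produce B3=T
input #3 (r=4, w=4): does not produce B3=T
input #4 (r=4, w=1): does not produce B3=T
input #5 (r=2, w=4): does not produce B3=T
input #6 (r=6, w=3): does not produce B3=T
input #7 (r=1, w=1): does not produce B3=T
input #8 (r=2, w=2): does not produce B3=T
Answer: none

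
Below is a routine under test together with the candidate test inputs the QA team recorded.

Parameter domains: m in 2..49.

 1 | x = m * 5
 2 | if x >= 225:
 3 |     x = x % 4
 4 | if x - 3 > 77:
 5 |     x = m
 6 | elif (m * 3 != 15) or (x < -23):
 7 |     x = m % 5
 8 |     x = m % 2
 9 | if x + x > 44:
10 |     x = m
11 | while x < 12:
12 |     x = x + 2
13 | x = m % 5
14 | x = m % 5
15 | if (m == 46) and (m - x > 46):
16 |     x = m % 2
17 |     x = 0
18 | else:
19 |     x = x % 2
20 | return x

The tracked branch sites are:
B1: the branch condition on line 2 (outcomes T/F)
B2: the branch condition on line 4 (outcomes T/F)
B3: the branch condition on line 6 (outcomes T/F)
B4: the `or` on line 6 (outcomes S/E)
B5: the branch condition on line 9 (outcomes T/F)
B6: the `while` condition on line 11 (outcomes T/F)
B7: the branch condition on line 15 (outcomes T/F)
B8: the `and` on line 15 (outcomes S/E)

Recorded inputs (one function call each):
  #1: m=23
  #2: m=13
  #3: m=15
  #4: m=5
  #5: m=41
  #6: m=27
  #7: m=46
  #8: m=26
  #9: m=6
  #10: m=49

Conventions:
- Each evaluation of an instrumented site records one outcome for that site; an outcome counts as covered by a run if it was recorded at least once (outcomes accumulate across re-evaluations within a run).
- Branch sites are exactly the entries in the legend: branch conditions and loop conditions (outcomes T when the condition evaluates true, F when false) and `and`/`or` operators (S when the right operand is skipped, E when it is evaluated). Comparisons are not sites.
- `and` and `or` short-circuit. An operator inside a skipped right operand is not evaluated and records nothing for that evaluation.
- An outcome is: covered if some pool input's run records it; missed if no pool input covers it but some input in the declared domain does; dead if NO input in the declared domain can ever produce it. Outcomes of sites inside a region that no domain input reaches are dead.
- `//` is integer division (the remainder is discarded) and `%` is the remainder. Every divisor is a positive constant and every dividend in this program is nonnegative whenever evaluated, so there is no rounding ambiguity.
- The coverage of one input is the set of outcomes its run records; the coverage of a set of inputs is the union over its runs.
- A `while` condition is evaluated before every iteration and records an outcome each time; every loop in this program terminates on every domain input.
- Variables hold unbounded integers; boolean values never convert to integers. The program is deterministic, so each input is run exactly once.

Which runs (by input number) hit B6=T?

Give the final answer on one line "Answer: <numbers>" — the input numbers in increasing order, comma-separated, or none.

input #1 (m=23): does not produce B6=T
input #2 (m=13): produces B6=T
input #3 (m=15): produces B6=T
input #4 (m=5): produces B6=T
input #5 (m=41): does not produce B6=T
input #6 (m=27): does not produce B6=T
input #7 (m=46): produces B6=T
input #8 (m=26): does not produce B6=T
input #9 (m=6): produces B6=T
input #10 (m=49): produces B6=T

Answer: 2, 3, 4, 7, 9, 10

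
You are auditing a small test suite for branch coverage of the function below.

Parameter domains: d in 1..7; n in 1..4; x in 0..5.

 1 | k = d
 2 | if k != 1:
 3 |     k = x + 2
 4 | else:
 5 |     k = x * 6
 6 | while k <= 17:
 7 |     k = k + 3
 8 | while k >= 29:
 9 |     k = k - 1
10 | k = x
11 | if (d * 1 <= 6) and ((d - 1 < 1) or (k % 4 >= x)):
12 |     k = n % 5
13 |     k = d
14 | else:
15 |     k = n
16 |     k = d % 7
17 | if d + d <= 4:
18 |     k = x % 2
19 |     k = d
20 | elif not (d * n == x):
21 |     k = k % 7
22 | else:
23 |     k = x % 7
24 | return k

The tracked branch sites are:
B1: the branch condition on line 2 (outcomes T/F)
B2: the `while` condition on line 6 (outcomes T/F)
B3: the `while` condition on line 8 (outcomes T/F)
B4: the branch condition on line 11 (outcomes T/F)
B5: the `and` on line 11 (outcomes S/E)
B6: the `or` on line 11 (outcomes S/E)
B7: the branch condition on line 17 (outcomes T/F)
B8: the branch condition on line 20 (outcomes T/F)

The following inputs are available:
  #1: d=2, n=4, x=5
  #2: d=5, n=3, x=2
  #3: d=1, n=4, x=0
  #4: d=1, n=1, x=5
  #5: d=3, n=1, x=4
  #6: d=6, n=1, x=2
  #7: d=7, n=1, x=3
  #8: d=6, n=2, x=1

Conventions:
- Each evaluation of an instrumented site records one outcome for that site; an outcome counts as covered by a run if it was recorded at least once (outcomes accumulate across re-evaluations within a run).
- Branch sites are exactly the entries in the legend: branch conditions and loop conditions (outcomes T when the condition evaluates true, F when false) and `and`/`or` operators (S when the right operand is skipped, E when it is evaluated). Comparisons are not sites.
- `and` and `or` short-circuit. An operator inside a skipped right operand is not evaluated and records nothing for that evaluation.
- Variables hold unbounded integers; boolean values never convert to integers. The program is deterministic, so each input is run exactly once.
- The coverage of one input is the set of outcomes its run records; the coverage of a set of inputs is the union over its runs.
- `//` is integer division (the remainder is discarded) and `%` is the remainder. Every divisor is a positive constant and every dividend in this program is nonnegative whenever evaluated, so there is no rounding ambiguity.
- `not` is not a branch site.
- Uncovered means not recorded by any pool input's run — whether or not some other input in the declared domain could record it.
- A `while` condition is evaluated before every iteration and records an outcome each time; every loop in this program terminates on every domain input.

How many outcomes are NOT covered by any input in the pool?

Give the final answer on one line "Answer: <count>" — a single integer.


input #1, d=2, n=4, x=5: outcomes B1=T, B2=T, B2=F, B3=F, B4=F, B5=E, B6=E, B7=T
input #2, d=5, n=3, x=2: outcomes B1=T, B2=T, B2=F, B3=F, B4=T, B5=E, B6=E, B7=F, B8=T
input #3, d=1, n=4, x=0: outcomes B1=F, B2=T, B2=F, B3=F, B4=T, B5=E, B6=S, B7=T
input #4, d=1, n=1, x=5: outcomes B1=F, B2=F, B3=T, B3=F, B4=T, B5=E, B6=S, B7=T
input #5, d=3, n=1, x=4: outcomes B1=T, B2=T, B2=F, B3=F, B4=F, B5=E, B6=E, B7=F, B8=T
input #6, d=6, n=1, x=2: outcomes B1=T, B2=T, B2=F, B3=F, B4=T, B5=E, B6=E, B7=F, B8=T
input #7, d=7, n=1, x=3: outcomes B1=T, B2=T, B2=F, B3=F, B4=F, B5=S, B7=F, B8=T
input #8, d=6, n=2, x=1: outcomes B1=T, B2=T, B2=F, B3=F, B4=T, B5=E, B6=E, B7=F, B8=T
union over the pool: B1=T, B1=F, B2=T, B2=F, B3=T, B3=F, B4=T, B4=F, B5=S, B5=E, B6=S, B6=E, B7=T, B7=F, B8=T
uncovered (1 of 16): B8=F
Answer: 1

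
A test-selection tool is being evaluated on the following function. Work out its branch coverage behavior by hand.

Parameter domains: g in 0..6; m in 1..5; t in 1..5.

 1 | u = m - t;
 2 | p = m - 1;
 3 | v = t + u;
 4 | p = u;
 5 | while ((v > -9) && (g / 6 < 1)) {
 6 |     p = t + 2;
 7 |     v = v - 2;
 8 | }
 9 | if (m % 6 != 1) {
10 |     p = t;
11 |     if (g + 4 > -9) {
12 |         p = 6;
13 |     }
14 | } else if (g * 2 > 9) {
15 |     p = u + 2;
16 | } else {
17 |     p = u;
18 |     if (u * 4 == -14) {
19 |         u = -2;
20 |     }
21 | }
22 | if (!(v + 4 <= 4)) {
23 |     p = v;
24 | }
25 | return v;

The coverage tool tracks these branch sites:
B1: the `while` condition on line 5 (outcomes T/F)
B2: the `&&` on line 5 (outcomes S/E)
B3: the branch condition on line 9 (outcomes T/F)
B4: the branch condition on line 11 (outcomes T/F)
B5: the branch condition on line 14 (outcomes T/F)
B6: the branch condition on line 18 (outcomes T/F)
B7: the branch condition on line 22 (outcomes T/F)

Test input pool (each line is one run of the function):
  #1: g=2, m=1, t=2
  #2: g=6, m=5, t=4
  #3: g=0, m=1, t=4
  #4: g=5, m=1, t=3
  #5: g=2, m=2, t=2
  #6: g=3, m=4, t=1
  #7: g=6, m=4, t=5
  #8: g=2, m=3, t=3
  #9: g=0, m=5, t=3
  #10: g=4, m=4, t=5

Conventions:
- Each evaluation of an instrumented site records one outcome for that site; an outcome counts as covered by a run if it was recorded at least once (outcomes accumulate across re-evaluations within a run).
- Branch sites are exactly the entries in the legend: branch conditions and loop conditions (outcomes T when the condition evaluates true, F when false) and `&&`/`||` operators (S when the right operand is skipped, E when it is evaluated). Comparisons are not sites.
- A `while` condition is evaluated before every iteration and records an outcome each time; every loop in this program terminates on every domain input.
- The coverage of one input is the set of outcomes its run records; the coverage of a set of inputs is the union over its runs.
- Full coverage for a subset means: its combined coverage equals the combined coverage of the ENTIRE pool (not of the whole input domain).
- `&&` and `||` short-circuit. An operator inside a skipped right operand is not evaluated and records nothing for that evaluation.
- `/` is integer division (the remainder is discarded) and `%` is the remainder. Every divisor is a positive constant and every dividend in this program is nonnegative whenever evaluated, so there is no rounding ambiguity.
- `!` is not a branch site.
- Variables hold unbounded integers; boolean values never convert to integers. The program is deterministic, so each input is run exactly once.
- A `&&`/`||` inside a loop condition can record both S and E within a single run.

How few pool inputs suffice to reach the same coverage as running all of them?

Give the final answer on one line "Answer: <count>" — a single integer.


test 1 (g=2, m=1, t=2) hits B1=T, B1=F, B2=S, B2=E, B3=F, B5=F, B6=F, B7=F
test 2 (g=6, m=5, t=4) hits B1=F, B2=E, B3=T, B4=T, B7=T
test 3 (g=0, m=1, t=4) hits B1=T, B1=F, B2=S, B2=E, B3=F, B5=F, B6=F, B7=F
test 4 (g=5, m=1, t=3) hits B1=T, B1=F, B2=S, B2=E, B3=F, B5=T, B7=F
test 5 (g=2, m=2, t=2) hits B1=T, B1=F, B2=S, B2=E, B3=T, B4=T, B7=F
test 6 (g=3, m=4, t=1) hits B1=T, B1=F, B2=S, B2=E, B3=T, B4=T, B7=F
test 7 (g=6, m=4, t=5) hits B1=F, B2=E, B3=T, B4=T, B7=T
test 8 (g=2, m=3, t=3) hits B1=T, B1=F, B2=S, B2=E, B3=T, B4=T, B7=F
test 9 (g=0, m=5, t=3) hits B1=T, B1=F, B2=S, B2=E, B3=T, B4=T, B7=F
test 10 (g=4, m=4, t=5) hits B1=T, B1=F, B2=S, B2=E, B3=T, B4=T, B7=F
pool-wide coverage (12 outcomes): B1=T, B1=F, B2=S, B2=E, B3=T, B3=F, B4=T, B5=T, B5=F, B6=F, B7=T, B7=F
no size-1 subset reaches all 12 outcomes (best union: 8/12)
no size-2 subset reaches all 12 outcomes (best union: 11/12)
at size 3, {1, 2, 4} reaches all 12 outcomes; every lexicographically earlier size-3 subset fails
Answer: 3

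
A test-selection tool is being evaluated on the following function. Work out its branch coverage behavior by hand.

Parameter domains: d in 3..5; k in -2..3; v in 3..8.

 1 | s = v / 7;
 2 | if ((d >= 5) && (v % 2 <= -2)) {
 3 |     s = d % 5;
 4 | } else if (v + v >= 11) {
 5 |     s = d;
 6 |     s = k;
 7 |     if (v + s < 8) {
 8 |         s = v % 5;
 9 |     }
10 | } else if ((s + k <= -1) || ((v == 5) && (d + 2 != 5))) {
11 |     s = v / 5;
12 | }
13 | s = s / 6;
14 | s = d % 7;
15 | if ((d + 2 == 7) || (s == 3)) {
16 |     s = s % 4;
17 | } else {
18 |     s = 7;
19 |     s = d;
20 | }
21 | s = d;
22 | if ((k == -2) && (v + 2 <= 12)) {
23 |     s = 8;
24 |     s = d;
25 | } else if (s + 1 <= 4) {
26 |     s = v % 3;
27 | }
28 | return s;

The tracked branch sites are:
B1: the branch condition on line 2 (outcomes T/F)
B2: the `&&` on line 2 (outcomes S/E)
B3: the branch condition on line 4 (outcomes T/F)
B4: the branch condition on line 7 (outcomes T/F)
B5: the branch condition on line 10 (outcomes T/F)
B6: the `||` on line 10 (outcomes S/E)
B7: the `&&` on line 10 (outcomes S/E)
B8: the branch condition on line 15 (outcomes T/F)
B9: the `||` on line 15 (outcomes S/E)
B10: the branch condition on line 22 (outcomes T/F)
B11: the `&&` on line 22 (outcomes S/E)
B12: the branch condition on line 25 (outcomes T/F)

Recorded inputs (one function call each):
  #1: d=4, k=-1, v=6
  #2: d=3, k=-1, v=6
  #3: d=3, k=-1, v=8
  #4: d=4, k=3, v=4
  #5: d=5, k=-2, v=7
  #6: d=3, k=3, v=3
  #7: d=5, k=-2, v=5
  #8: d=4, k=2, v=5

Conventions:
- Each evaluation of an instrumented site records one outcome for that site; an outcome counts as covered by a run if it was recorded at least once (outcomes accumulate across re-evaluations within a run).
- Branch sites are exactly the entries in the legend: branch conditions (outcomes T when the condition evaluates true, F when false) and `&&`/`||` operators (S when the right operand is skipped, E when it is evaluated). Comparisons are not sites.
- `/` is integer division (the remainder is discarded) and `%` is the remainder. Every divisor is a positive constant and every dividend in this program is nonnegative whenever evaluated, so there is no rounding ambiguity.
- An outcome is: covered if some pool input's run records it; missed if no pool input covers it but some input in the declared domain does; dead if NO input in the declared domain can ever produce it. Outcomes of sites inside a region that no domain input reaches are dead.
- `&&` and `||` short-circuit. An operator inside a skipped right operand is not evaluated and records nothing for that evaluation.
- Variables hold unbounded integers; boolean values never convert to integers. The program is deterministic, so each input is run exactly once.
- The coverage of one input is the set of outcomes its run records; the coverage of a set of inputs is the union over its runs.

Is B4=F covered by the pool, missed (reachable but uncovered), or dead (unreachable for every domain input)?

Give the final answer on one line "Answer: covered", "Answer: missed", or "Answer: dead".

no pool input records B4=F
but domain input (d=3, k=0, v=8) does record it -> reachable, so missed

Answer: missed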